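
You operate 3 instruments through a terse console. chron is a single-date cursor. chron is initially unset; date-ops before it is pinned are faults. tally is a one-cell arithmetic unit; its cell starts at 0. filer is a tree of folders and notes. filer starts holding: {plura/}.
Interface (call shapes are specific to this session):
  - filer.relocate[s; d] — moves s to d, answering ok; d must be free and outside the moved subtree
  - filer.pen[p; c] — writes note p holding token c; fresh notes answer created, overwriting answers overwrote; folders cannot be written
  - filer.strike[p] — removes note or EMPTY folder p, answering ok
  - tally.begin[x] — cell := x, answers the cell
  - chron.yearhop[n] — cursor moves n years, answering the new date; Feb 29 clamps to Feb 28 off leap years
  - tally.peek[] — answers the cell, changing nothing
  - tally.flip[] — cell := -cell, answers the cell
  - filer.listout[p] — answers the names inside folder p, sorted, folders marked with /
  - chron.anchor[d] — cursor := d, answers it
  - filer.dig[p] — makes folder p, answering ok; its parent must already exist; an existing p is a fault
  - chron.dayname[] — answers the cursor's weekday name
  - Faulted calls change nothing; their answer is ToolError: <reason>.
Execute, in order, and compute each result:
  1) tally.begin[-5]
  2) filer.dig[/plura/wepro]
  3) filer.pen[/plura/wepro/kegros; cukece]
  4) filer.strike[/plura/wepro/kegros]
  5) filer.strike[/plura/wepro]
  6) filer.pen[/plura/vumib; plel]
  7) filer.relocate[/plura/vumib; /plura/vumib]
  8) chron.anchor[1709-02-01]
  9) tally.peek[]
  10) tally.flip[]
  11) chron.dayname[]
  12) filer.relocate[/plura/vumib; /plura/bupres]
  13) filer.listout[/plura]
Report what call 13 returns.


Answer: [bupres]

Derivation:
I use tally.begin passing x: -5, — result: -5.
I invoke filer.dig passing p: /plura/wepro, and get ok.
Using filer.pen passing p: /plura/wepro/kegros, c: cukece, yielding created.
Using filer.strike passing p: /plura/wepro/kegros, — result: ok.
Using filer.strike passing p: /plura/wepro, and see ok.
Invoking filer.pen passing p: /plura/vumib, c: plel, which returns created.
Next I call filer.relocate passing s: /plura/vumib, d: /plura/vumib, and get ToolError: exists.
Using chron.anchor passing d: 1709-02-01, and get 1709-02-01.
I call tally.peek(): -5.
I call tally.flip, giving 5.
Calling chron.dayname, which returns Friday.
I try filer.relocate passing s: /plura/vumib, d: /plura/bupres, giving ok.
I run filer.listout passing p: /plura, giving [bupres].


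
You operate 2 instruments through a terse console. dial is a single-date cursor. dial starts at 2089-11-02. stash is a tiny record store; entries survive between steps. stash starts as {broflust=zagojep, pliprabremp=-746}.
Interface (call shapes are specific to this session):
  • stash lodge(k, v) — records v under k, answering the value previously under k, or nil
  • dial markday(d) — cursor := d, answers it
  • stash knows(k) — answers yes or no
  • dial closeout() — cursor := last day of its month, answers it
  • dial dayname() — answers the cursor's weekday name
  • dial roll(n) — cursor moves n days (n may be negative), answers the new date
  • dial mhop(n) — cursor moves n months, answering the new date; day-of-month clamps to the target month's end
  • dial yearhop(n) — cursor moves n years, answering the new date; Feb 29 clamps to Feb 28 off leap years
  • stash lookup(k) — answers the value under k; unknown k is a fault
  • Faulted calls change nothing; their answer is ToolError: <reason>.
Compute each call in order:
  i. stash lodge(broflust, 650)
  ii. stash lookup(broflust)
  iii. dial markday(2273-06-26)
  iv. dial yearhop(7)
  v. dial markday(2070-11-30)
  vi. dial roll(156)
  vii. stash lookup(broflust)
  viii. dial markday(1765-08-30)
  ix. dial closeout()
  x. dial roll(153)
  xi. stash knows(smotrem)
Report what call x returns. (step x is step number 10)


Calling stash lodge passing k='broflust', v='650', and get zagojep.
I invoke stash lookup passing k='broflust', — result: 650.
I run dial markday passing d='2273-06-26', and see 2273-06-26.
Calling dial yearhop passing n='7', and see 2280-06-26.
Next I call dial markday passing d='2070-11-30', → 2070-11-30.
I use dial roll passing n='156', which returns 2071-05-05.
Next I call stash lookup passing k='broflust', and see 650.
I invoke dial markday passing d='1765-08-30', giving 1765-08-30.
I run dial closeout, — result: 1765-08-31.
I run dial roll passing n='153': 1766-01-31.
Calling stash knows passing k='smotrem', and get no.

Answer: 1766-01-31


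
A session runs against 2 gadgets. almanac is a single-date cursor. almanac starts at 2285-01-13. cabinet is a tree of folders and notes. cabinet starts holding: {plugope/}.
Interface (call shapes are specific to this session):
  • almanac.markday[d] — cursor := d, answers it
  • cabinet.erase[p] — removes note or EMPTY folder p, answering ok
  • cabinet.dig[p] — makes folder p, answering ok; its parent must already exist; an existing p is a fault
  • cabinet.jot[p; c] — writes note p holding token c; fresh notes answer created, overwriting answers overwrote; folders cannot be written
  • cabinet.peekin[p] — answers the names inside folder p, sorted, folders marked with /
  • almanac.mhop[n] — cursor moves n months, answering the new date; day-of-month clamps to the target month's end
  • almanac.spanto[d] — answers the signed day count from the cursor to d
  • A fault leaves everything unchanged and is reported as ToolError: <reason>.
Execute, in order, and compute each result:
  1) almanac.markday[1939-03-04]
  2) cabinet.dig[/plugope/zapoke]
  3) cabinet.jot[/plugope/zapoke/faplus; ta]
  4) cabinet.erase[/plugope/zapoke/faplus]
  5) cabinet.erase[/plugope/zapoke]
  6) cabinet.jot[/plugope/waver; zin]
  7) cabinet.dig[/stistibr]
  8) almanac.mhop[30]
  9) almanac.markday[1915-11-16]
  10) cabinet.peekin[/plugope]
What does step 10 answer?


;; almanac.markday(d=1939-03-04) => 1939-03-04
;; cabinet.dig(p=/plugope/zapoke) => ok
;; cabinet.jot(p=/plugope/zapoke/faplus, c=ta) => created
;; cabinet.erase(p=/plugope/zapoke/faplus) => ok
;; cabinet.erase(p=/plugope/zapoke) => ok
;; cabinet.jot(p=/plugope/waver, c=zin) => created
;; cabinet.dig(p=/stistibr) => ok
;; almanac.mhop(n=30) => 1941-09-04
;; almanac.markday(d=1915-11-16) => 1915-11-16
;; cabinet.peekin(p=/plugope) => [waver]

Answer: [waver]


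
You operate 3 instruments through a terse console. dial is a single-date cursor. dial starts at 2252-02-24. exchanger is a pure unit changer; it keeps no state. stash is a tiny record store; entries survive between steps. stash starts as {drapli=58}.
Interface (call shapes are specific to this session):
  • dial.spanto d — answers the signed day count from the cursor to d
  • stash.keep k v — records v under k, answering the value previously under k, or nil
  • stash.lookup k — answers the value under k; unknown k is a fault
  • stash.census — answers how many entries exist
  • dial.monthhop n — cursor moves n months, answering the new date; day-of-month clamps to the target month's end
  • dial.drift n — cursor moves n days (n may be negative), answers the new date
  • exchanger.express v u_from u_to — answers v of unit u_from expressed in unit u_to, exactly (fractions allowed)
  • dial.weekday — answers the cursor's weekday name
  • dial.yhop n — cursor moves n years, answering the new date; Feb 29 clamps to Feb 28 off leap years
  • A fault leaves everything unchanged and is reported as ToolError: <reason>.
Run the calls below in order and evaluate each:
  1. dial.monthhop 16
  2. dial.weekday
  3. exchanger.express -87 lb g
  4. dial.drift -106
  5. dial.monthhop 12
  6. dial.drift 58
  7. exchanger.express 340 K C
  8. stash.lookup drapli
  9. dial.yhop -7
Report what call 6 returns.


Answer: 2254-05-07

Derivation:
Do: dial.monthhop[n='16']
See: 2253-06-24
Do: dial.weekday[]
See: Friday
Do: exchanger.express[v='-87'; u_from='lb'; u_to='g']
See: -3946253619/100000
Do: dial.drift[n='-106']
See: 2253-03-10
Do: dial.monthhop[n='12']
See: 2254-03-10
Do: dial.drift[n='58']
See: 2254-05-07
Do: exchanger.express[v='340'; u_from='K'; u_to='C']
See: 1337/20
Do: stash.lookup[k='drapli']
See: 58
Do: dial.yhop[n='-7']
See: 2247-05-07


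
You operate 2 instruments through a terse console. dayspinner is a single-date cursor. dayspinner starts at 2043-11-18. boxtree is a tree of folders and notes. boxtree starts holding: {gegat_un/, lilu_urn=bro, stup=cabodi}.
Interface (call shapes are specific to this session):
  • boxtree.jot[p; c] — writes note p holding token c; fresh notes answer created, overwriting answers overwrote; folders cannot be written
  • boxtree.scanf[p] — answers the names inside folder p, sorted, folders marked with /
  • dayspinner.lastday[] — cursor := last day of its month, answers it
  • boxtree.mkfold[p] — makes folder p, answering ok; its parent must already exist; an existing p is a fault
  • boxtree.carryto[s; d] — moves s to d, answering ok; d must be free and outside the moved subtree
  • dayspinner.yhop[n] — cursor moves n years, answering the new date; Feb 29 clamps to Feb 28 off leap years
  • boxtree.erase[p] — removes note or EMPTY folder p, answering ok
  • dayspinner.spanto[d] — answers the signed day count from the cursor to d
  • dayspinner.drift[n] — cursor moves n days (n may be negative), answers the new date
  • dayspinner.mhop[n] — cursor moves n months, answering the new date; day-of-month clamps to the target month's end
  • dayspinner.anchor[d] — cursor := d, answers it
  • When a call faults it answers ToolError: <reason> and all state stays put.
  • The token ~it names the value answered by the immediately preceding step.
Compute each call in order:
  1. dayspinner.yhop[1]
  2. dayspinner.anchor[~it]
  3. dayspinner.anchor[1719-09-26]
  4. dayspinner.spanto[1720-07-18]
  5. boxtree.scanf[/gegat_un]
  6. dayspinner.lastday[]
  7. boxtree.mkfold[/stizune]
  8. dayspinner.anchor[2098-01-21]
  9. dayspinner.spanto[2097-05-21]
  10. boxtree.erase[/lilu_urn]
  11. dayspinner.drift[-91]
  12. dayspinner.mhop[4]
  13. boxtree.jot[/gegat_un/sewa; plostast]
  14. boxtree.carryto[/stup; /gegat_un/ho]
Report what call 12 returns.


Then dayspinner.yhop(1), → 2044-11-18.
Next I call dayspinner.anchor(~it), and observe 2044-11-18.
Next I call dayspinner.anchor(1719-09-26), and get 1719-09-26.
I invoke dayspinner.spanto(1720-07-18), and get 296.
Invoking boxtree.scanf(/gegat_un), giving [].
I try dayspinner.lastday: 1719-09-30.
Then boxtree.mkfold(/stizune), — result: ok.
Using dayspinner.anchor(2098-01-21), and get 2098-01-21.
Now I run dayspinner.spanto(2097-05-21): -245.
I run boxtree.erase(/lilu_urn), and see ok.
Now I run dayspinner.drift(-91), — result: 2097-10-22.
I run dayspinner.mhop(4), and get 2098-02-22.
I run boxtree.jot(/gegat_un/sewa, plostast), — result: created.
Then boxtree.carryto(/stup, /gegat_un/ho), and get ok.

Answer: 2098-02-22


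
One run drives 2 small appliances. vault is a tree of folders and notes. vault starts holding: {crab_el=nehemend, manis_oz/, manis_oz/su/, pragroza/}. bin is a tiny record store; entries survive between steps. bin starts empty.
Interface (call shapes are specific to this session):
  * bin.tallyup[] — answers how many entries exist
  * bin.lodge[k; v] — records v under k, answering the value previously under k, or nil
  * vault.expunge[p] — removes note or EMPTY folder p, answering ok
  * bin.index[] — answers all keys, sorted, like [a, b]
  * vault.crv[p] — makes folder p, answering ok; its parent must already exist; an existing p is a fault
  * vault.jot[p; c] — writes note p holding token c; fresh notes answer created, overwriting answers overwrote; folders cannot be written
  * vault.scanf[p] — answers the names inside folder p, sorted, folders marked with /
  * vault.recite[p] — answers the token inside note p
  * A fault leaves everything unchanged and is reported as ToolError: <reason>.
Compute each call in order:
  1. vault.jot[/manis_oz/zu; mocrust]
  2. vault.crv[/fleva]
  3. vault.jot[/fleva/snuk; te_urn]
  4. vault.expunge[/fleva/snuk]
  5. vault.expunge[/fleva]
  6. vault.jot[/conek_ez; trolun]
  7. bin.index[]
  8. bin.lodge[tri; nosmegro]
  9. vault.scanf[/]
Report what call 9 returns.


Answer: [conek_ez, crab_el, manis_oz/, pragroza/]

Derivation:
Step: jot[p→/manis_oz/zu; c→mocrust]
Result: created
Step: crv[p→/fleva]
Result: ok
Step: jot[p→/fleva/snuk; c→te_urn]
Result: created
Step: expunge[p→/fleva/snuk]
Result: ok
Step: expunge[p→/fleva]
Result: ok
Step: jot[p→/conek_ez; c→trolun]
Result: created
Step: index[]
Result: []
Step: lodge[k→tri; v→nosmegro]
Result: nil
Step: scanf[p→/]
Result: [conek_ez, crab_el, manis_oz/, pragroza/]


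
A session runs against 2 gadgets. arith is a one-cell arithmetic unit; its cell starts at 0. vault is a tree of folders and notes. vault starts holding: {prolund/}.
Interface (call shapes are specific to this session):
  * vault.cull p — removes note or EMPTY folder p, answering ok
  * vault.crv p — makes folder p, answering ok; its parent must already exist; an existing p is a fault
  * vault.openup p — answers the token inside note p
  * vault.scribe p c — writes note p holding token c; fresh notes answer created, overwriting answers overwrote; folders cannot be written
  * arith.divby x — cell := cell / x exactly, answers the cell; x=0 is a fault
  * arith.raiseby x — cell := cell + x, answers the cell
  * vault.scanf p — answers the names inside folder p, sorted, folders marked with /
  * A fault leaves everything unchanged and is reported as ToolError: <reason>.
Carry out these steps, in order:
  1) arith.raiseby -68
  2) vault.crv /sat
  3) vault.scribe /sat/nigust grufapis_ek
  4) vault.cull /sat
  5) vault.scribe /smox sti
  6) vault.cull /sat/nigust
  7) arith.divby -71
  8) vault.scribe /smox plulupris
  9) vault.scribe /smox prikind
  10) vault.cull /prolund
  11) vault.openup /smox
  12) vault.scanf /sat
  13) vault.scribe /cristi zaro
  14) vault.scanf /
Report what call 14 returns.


CALL arith.raiseby[x→-68]
RET  -68
CALL vault.crv[p→/sat]
RET  ok
CALL vault.scribe[p→/sat/nigust; c→grufapis_ek]
RET  created
CALL vault.cull[p→/sat]
RET  ToolError: not empty
CALL vault.scribe[p→/smox; c→sti]
RET  created
CALL vault.cull[p→/sat/nigust]
RET  ok
CALL arith.divby[x→-71]
RET  68/71
CALL vault.scribe[p→/smox; c→plulupris]
RET  overwrote
CALL vault.scribe[p→/smox; c→prikind]
RET  overwrote
CALL vault.cull[p→/prolund]
RET  ok
CALL vault.openup[p→/smox]
RET  prikind
CALL vault.scanf[p→/sat]
RET  []
CALL vault.scribe[p→/cristi; c→zaro]
RET  created
CALL vault.scanf[p→/]
RET  [cristi, sat/, smox]

Answer: [cristi, sat/, smox]


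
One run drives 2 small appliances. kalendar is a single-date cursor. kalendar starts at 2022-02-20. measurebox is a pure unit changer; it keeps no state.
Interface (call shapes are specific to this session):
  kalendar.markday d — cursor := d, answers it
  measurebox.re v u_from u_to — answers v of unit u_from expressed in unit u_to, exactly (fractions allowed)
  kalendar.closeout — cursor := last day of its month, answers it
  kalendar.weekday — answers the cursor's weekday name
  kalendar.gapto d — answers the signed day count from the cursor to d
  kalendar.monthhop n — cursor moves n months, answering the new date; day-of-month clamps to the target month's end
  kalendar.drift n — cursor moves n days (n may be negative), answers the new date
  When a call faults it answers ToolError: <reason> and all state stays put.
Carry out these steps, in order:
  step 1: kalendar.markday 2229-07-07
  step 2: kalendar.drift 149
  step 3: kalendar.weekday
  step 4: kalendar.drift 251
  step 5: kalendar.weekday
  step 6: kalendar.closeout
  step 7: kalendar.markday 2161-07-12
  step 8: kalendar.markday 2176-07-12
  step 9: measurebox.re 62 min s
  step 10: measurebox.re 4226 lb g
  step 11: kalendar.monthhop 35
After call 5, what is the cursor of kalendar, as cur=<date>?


Answer: cur=2230-08-11

Derivation:
// kalendar.markday(d→2229-07-07) ~> 2229-07-07
// kalendar.drift(n→149) ~> 2229-12-03
// kalendar.weekday() ~> Thursday
// kalendar.drift(n→251) ~> 2230-08-11
// kalendar.weekday() ~> Wednesday
// kalendar.closeout() ~> 2230-08-31
// kalendar.markday(d→2161-07-12) ~> 2161-07-12
// kalendar.markday(d→2176-07-12) ~> 2176-07-12
// measurebox.re(v→62, u_from→min, u_to→s) ~> 3720
// measurebox.re(v→4226, u_from→lb, u_to→g) ~> 95844067781/50000
// kalendar.monthhop(n→35) ~> 2179-06-12


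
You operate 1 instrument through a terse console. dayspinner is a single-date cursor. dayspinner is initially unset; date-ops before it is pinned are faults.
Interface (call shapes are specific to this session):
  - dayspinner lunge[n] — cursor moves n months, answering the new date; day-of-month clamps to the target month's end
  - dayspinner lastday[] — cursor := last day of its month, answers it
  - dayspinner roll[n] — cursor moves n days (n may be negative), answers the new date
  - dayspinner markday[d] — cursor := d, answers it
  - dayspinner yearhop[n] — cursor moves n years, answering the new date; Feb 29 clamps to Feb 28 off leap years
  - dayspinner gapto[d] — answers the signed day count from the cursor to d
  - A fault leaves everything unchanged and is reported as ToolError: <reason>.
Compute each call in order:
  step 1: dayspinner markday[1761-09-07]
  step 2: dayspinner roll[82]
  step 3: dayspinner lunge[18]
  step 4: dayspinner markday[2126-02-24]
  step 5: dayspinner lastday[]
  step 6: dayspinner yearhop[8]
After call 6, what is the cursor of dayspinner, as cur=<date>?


Act: dayspinner markday[d='1761-09-07']
Obs: 1761-09-07
Act: dayspinner roll[n='82']
Obs: 1761-11-28
Act: dayspinner lunge[n='18']
Obs: 1763-05-28
Act: dayspinner markday[d='2126-02-24']
Obs: 2126-02-24
Act: dayspinner lastday[]
Obs: 2126-02-28
Act: dayspinner yearhop[n='8']
Obs: 2134-02-28

Answer: cur=2134-02-28


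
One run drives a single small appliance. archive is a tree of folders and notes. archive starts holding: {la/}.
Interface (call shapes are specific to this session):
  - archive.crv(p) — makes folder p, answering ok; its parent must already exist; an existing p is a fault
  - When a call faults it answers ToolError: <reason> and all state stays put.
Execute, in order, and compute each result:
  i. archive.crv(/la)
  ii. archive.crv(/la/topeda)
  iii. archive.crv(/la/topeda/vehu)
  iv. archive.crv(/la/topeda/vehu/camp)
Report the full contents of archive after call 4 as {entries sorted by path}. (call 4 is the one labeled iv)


Answer: {la/, la/topeda/, la/topeda/vehu/, la/topeda/vehu/camp/}

Derivation:
~$ archive.crv p→/la
  ToolError: exists
~$ archive.crv p→/la/topeda
  ok
~$ archive.crv p→/la/topeda/vehu
  ok
~$ archive.crv p→/la/topeda/vehu/camp
  ok


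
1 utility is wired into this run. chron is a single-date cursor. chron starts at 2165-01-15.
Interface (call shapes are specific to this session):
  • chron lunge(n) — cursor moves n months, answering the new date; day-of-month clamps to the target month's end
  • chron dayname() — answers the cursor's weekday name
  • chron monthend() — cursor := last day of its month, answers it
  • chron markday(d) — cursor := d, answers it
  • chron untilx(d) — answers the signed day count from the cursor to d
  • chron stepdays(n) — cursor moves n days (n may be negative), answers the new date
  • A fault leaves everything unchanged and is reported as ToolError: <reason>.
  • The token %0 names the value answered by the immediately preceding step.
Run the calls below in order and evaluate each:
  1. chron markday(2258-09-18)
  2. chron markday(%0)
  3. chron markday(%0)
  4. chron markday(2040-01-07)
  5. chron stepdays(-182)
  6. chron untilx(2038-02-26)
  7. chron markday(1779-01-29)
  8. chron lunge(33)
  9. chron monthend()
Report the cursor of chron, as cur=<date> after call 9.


[in] chron markday d: 2258-09-18
:: 2258-09-18
[in] chron markday d: %0
:: 2258-09-18
[in] chron markday d: %0
:: 2258-09-18
[in] chron markday d: 2040-01-07
:: 2040-01-07
[in] chron stepdays n: -182
:: 2039-07-09
[in] chron untilx d: 2038-02-26
:: -498
[in] chron markday d: 1779-01-29
:: 1779-01-29
[in] chron lunge n: 33
:: 1781-10-29
[in] chron monthend
:: 1781-10-31

Answer: cur=1781-10-31


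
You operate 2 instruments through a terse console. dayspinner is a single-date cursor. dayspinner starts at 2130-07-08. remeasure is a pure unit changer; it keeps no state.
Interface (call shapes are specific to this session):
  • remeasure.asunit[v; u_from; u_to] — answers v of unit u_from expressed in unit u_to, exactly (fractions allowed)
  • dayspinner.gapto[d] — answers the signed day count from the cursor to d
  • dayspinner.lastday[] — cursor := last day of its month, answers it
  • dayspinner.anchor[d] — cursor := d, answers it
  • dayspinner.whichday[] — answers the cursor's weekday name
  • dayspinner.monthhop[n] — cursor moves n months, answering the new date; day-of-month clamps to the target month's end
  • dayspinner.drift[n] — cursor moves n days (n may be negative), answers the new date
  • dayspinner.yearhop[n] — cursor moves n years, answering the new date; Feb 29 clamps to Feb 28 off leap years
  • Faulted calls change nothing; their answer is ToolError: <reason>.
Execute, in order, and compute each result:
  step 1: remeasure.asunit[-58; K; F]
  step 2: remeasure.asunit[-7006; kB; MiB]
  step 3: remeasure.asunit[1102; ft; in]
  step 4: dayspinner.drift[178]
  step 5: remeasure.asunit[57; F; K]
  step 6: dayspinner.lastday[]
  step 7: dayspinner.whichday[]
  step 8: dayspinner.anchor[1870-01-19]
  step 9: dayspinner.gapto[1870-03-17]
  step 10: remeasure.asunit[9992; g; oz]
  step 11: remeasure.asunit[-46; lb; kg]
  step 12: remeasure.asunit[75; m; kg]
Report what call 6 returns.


> asunit -58 K F
  -56407/100
> asunit -7006 kB MiB
  -437875/65536
> asunit 1102 ft in
  13224
> drift 178
  2131-01-02
> asunit 57 F K
  51667/180
> lastday
  2131-01-31
> whichday
  Wednesday
> anchor 1870-01-19
  1870-01-19
> gapto 1870-03-17
  57
> asunit 9992 g oz
  15987200000/45359237
> asunit -46 lb kg
  -1043262451/50000000
> asunit 75 m kg
  ToolError: incompatible units

Answer: 2131-01-31


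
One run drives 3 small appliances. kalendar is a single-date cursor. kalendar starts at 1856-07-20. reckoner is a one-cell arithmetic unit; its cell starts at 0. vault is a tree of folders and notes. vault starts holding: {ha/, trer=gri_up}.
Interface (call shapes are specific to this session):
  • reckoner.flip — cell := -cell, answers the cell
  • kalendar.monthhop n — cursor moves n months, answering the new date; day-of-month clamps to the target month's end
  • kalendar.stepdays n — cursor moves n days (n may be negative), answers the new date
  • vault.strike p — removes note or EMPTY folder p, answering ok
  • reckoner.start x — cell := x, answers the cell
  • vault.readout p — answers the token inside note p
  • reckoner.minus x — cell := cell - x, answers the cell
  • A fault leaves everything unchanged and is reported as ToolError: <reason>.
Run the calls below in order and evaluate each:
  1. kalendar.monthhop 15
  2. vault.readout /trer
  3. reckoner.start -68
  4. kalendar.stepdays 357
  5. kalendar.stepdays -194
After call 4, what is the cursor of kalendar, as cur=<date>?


==> kalendar.monthhop(n='15')
<== 1857-10-20
==> vault.readout(p='/trer')
<== gri_up
==> reckoner.start(x='-68')
<== -68
==> kalendar.stepdays(n='357')
<== 1858-10-12
==> kalendar.stepdays(n='-194')
<== 1858-04-01

Answer: cur=1858-10-12


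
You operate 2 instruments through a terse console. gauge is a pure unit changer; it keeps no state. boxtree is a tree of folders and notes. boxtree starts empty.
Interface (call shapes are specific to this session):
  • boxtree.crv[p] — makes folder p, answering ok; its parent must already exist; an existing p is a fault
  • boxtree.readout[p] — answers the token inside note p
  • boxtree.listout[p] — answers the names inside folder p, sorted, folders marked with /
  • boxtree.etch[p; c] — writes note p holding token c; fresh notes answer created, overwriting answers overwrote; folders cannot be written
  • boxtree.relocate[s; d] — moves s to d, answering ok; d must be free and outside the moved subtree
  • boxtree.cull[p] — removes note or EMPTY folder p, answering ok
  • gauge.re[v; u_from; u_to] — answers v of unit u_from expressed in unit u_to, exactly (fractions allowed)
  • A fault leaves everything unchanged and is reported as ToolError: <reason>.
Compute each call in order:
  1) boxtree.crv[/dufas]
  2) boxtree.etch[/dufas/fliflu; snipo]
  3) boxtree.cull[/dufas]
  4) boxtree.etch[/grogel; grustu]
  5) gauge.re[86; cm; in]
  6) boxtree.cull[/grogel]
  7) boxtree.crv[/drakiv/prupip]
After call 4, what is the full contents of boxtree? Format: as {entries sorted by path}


! boxtree.crv(p→/dufas) -> ok
! boxtree.etch(p→/dufas/fliflu, c→snipo) -> created
! boxtree.cull(p→/dufas) -> ToolError: not empty
! boxtree.etch(p→/grogel, c→grustu) -> created
! gauge.re(v→86, u_from→cm, u_to→in) -> 4300/127
! boxtree.cull(p→/grogel) -> ok
! boxtree.crv(p→/drakiv/prupip) -> ToolError: no parent

Answer: {dufas/, dufas/fliflu=snipo, grogel=grustu}


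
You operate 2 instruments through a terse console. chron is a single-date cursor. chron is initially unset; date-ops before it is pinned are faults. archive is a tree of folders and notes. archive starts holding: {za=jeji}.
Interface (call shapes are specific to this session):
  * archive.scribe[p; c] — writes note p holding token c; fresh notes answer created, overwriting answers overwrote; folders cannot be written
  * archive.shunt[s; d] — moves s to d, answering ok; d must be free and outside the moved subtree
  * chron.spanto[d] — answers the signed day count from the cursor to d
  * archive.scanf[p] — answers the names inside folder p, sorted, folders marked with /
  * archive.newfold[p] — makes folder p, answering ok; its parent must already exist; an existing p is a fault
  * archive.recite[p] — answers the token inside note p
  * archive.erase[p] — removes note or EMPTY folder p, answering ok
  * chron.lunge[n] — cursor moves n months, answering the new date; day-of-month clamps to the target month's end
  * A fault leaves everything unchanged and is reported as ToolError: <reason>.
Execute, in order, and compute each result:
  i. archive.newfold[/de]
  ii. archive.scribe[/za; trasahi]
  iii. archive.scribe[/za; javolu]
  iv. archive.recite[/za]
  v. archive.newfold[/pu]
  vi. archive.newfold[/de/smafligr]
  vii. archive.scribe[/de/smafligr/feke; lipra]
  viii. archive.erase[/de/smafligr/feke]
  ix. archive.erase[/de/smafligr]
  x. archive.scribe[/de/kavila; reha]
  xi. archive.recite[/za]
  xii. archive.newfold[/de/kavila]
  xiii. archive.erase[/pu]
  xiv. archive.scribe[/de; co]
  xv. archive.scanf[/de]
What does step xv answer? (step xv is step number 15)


Answer: [kavila]

Derivation:
# archive.newfold(p→/de) -> ok
# archive.scribe(p→/za, c→trasahi) -> overwrote
# archive.scribe(p→/za, c→javolu) -> overwrote
# archive.recite(p→/za) -> javolu
# archive.newfold(p→/pu) -> ok
# archive.newfold(p→/de/smafligr) -> ok
# archive.scribe(p→/de/smafligr/feke, c→lipra) -> created
# archive.erase(p→/de/smafligr/feke) -> ok
# archive.erase(p→/de/smafligr) -> ok
# archive.scribe(p→/de/kavila, c→reha) -> created
# archive.recite(p→/za) -> javolu
# archive.newfold(p→/de/kavila) -> ToolError: exists
# archive.erase(p→/pu) -> ok
# archive.scribe(p→/de, c→co) -> ToolError: is a directory
# archive.scanf(p→/de) -> [kavila]


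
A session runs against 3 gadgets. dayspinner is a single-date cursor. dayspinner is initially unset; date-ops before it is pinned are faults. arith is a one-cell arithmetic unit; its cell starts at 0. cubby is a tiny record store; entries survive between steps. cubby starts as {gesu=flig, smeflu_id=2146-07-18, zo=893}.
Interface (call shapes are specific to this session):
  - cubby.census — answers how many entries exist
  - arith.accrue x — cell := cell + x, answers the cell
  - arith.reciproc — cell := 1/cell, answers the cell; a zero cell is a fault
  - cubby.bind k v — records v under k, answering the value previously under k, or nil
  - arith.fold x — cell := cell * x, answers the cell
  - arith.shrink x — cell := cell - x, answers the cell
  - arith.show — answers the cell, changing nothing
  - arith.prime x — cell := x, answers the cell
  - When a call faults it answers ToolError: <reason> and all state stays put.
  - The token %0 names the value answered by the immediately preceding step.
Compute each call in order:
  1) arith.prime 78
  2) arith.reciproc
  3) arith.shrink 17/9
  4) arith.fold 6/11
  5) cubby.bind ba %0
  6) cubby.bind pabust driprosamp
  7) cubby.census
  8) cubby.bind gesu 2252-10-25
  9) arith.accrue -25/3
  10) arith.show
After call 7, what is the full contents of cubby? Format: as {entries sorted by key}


[in] arith.prime x='78'
:: 78
[in] arith.reciproc
:: 1/78
[in] arith.shrink x='17/9'
:: -439/234
[in] arith.fold x='6/11'
:: -439/429
[in] cubby.bind k='ba' v='%0'
:: nil
[in] cubby.bind k='pabust' v='driprosamp'
:: nil
[in] cubby.census
:: 5
[in] cubby.bind k='gesu' v='2252-10-25'
:: flig
[in] arith.accrue x='-25/3'
:: -1338/143
[in] arith.show
:: -1338/143

Answer: {ba=-439/429, gesu=flig, pabust=driprosamp, smeflu_id=2146-07-18, zo=893}


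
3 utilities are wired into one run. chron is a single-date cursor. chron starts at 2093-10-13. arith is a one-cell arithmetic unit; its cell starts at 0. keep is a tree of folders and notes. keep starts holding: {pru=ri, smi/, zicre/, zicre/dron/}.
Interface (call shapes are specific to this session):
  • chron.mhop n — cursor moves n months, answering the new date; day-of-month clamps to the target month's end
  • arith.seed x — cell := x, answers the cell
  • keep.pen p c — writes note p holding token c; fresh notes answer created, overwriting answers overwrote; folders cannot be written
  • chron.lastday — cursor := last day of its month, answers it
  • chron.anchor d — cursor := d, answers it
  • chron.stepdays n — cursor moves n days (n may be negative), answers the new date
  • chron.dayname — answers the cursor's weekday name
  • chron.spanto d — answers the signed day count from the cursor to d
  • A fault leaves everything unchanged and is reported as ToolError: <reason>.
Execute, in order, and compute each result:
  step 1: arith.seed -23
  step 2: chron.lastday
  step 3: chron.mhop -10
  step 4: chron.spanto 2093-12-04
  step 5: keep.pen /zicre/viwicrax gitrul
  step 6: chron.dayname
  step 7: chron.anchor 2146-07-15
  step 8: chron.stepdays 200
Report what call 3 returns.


Answer: 2092-12-31

Derivation:
Step: seed[x=-23]
Result: -23
Step: lastday[]
Result: 2093-10-31
Step: mhop[n=-10]
Result: 2092-12-31
Step: spanto[d=2093-12-04]
Result: 338
Step: pen[p=/zicre/viwicrax; c=gitrul]
Result: created
Step: dayname[]
Result: Wednesday
Step: anchor[d=2146-07-15]
Result: 2146-07-15
Step: stepdays[n=200]
Result: 2147-01-31


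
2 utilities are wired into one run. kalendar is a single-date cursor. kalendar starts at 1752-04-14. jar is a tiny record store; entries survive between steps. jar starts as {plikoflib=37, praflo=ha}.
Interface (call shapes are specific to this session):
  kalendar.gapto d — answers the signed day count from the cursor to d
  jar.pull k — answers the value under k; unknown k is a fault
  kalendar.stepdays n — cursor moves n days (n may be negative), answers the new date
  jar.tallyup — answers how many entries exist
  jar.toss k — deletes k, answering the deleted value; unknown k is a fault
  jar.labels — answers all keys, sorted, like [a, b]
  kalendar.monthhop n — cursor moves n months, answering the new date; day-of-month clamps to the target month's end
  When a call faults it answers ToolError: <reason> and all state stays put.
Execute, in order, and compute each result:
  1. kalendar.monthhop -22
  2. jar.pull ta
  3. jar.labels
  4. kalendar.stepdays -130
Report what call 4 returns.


==> kalendar.monthhop(n→-22)
<== 1750-06-14
==> jar.pull(k→ta)
<== ToolError: no such key ta
==> jar.labels()
<== [plikoflib, praflo]
==> kalendar.stepdays(n→-130)
<== 1750-02-04

Answer: 1750-02-04


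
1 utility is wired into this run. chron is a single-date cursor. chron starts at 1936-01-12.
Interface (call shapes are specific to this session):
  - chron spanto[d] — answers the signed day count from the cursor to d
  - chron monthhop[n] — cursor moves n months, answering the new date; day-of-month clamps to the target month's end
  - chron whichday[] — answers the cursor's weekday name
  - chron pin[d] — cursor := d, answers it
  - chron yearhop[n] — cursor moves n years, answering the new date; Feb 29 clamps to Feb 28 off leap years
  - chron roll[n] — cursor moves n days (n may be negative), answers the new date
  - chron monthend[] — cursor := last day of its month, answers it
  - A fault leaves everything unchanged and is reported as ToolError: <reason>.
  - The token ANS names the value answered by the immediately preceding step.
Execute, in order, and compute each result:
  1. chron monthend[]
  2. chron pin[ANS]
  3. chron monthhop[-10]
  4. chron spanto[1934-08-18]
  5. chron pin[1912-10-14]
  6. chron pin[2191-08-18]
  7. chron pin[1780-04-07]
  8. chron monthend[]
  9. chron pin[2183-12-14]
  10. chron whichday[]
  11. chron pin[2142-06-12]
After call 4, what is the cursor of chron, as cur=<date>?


→ chron monthend()
← 1936-01-31
→ chron pin(d='ANS')
← 1936-01-31
→ chron monthhop(n='-10')
← 1935-03-31
→ chron spanto(d='1934-08-18')
← -225
→ chron pin(d='1912-10-14')
← 1912-10-14
→ chron pin(d='2191-08-18')
← 2191-08-18
→ chron pin(d='1780-04-07')
← 1780-04-07
→ chron monthend()
← 1780-04-30
→ chron pin(d='2183-12-14')
← 2183-12-14
→ chron whichday()
← Sunday
→ chron pin(d='2142-06-12')
← 2142-06-12

Answer: cur=1935-03-31


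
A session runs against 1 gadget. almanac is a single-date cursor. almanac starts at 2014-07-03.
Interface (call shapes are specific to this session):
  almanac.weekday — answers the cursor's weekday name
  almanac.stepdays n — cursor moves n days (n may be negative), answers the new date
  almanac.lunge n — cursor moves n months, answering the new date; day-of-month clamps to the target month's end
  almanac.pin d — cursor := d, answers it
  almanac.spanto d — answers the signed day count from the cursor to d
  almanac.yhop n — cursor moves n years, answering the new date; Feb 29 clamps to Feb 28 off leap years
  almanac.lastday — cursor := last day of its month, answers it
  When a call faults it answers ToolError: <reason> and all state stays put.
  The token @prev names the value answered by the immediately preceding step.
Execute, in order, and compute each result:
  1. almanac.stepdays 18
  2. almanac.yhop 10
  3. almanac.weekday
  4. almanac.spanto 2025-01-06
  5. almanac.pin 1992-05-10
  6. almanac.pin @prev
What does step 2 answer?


-> stepdays(n: 18)
<- 2014-07-21
-> yhop(n: 10)
<- 2024-07-21
-> weekday()
<- Sunday
-> spanto(d: 2025-01-06)
<- 169
-> pin(d: 1992-05-10)
<- 1992-05-10
-> pin(d: @prev)
<- 1992-05-10

Answer: 2024-07-21


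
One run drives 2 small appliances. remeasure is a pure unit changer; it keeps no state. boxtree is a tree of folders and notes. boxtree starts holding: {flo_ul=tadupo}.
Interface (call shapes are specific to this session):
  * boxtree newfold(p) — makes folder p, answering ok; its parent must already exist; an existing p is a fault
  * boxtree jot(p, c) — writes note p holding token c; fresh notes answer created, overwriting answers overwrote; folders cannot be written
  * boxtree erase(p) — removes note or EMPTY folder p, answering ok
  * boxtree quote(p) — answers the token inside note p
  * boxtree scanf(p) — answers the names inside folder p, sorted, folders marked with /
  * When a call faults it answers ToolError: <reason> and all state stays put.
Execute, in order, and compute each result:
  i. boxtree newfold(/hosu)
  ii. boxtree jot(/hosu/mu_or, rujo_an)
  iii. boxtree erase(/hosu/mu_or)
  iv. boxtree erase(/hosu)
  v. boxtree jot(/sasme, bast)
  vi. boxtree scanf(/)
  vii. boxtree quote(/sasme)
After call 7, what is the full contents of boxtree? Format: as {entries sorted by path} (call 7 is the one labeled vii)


Answer: {flo_ul=tadupo, sasme=bast}

Derivation:
// boxtree newfold(/hosu) => ok
// boxtree jot(/hosu/mu_or, rujo_an) => created
// boxtree erase(/hosu/mu_or) => ok
// boxtree erase(/hosu) => ok
// boxtree jot(/sasme, bast) => created
// boxtree scanf(/) => [flo_ul, sasme]
// boxtree quote(/sasme) => bast


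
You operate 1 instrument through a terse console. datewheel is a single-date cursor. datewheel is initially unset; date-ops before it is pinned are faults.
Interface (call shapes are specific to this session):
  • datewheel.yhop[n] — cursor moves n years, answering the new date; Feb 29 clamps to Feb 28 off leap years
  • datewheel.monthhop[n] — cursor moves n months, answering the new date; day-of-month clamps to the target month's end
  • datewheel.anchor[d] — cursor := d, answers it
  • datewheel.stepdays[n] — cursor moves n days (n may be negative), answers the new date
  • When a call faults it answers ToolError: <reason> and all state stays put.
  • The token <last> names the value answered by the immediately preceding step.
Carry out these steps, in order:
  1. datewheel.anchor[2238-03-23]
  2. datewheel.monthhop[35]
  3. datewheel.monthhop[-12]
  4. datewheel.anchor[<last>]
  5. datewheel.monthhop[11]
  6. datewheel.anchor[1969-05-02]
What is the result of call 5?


> datewheel.anchor d='2238-03-23'
= 2238-03-23
> datewheel.monthhop n='35'
= 2241-02-23
> datewheel.monthhop n='-12'
= 2240-02-23
> datewheel.anchor d='<last>'
= 2240-02-23
> datewheel.monthhop n='11'
= 2241-01-23
> datewheel.anchor d='1969-05-02'
= 1969-05-02

Answer: 2241-01-23


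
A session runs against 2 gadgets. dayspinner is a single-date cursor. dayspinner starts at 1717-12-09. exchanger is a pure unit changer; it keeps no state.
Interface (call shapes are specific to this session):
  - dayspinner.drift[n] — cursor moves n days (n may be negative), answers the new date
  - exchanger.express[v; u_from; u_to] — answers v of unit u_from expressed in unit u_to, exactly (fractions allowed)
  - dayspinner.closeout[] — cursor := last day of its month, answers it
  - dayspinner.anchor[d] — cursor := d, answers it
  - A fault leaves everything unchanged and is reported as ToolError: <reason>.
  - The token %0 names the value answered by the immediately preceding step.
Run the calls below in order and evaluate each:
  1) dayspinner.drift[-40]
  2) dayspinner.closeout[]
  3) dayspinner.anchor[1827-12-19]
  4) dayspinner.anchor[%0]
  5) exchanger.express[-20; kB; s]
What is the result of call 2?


// dayspinner.drift(n: -40) => 1717-10-30
// dayspinner.closeout() => 1717-10-31
// dayspinner.anchor(d: 1827-12-19) => 1827-12-19
// dayspinner.anchor(d: %0) => 1827-12-19
// exchanger.express(v: -20, u_from: kB, u_to: s) => ToolError: incompatible units

Answer: 1717-10-31


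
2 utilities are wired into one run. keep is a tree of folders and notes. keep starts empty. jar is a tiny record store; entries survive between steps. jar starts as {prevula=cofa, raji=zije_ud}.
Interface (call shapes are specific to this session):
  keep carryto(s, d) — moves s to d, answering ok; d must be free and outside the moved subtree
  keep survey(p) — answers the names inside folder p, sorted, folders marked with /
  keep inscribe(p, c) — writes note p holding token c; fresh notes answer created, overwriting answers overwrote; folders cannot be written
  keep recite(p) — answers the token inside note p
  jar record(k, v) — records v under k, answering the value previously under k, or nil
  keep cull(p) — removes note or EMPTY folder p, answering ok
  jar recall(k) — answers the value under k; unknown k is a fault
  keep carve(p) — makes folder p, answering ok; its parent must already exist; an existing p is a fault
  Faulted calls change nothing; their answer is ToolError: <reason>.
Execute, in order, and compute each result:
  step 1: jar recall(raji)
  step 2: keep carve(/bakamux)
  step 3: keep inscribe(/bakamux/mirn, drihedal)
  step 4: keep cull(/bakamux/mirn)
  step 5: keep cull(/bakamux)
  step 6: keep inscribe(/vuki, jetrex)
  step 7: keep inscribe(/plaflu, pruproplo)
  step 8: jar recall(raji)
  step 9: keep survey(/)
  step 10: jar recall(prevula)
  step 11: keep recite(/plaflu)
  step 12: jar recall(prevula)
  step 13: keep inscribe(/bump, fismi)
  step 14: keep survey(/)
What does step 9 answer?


$ jar recall k='raji'
= zije_ud
$ keep carve p='/bakamux'
= ok
$ keep inscribe p='/bakamux/mirn' c='drihedal'
= created
$ keep cull p='/bakamux/mirn'
= ok
$ keep cull p='/bakamux'
= ok
$ keep inscribe p='/vuki' c='jetrex'
= created
$ keep inscribe p='/plaflu' c='pruproplo'
= created
$ jar recall k='raji'
= zije_ud
$ keep survey p='/'
= [plaflu, vuki]
$ jar recall k='prevula'
= cofa
$ keep recite p='/plaflu'
= pruproplo
$ jar recall k='prevula'
= cofa
$ keep inscribe p='/bump' c='fismi'
= created
$ keep survey p='/'
= [bump, plaflu, vuki]

Answer: [plaflu, vuki]
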